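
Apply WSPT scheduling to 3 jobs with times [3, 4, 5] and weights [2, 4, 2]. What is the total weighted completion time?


Compute p/w ratios and sort ascending (WSPT): [(4, 4), (3, 2), (5, 2)]
Compute weighted completion times:
  Job (p=4,w=4): C=4, w*C=4*4=16
  Job (p=3,w=2): C=7, w*C=2*7=14
  Job (p=5,w=2): C=12, w*C=2*12=24
Total weighted completion time = 54

54


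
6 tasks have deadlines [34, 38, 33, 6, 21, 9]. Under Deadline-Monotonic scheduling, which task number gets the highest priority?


Sort tasks by relative deadline (ascending):
  Task 4: deadline = 6
  Task 6: deadline = 9
  Task 5: deadline = 21
  Task 3: deadline = 33
  Task 1: deadline = 34
  Task 2: deadline = 38
Priority order (highest first): [4, 6, 5, 3, 1, 2]
Highest priority task = 4

4


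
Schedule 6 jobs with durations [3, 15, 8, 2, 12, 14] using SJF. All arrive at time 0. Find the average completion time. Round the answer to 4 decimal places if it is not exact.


SJF order (ascending): [2, 3, 8, 12, 14, 15]
Completion times:
  Job 1: burst=2, C=2
  Job 2: burst=3, C=5
  Job 3: burst=8, C=13
  Job 4: burst=12, C=25
  Job 5: burst=14, C=39
  Job 6: burst=15, C=54
Average completion = 138/6 = 23.0

23.0


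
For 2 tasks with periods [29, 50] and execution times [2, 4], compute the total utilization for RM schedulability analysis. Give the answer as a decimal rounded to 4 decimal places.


Compute individual utilizations (exact fractions):
  Task 1: C/T = 2/29 (approx. 0.069)
  Task 2: C/T = 4/50 = 2/25 (approx. 0.08)
Total utilization U = 2/29 + 2/25 = 108/725
Rounded to 4 decimal places: U = 0.1490
RM (Liu & Layland) bound for 2 tasks = 0.828427; compare with U = 108/725 (approx. 0.148966)
U <= bound, so schedulable by RM sufficient condition.

0.1490


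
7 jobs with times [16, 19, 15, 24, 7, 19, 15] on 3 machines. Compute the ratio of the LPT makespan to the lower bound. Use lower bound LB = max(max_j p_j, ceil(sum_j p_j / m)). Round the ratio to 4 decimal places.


LPT order: [24, 19, 19, 16, 15, 15, 7]
Machine loads after assignment: [39, 35, 41]
LPT makespan = 41
Lower bound = max(max_job, ceil(total/3)) = max(24, 39) = 39
Ratio = 41 / 39 = 1.0513

1.0513


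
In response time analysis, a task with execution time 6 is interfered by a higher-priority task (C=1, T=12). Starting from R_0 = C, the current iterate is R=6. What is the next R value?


R_next = C + ceil(R_prev / T_hp) * C_hp
ceil(6 / 12) = ceil(0.5) = 1
Interference = 1 * 1 = 1
R_next = 6 + 1 = 7

7


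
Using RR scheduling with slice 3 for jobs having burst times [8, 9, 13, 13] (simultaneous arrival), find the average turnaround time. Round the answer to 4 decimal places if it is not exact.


Time quantum = 3
Execution trace:
  J1 runs 3 units, time = 3
  J2 runs 3 units, time = 6
  J3 runs 3 units, time = 9
  J4 runs 3 units, time = 12
  J1 runs 3 units, time = 15
  J2 runs 3 units, time = 18
  J3 runs 3 units, time = 21
  J4 runs 3 units, time = 24
  J1 runs 2 units, time = 26
  J2 runs 3 units, time = 29
  J3 runs 3 units, time = 32
  J4 runs 3 units, time = 35
  J3 runs 3 units, time = 38
  J4 runs 3 units, time = 41
  J3 runs 1 units, time = 42
  J4 runs 1 units, time = 43
Finish times: [26, 29, 42, 43]
Average turnaround = 140/4 = 35.0

35.0


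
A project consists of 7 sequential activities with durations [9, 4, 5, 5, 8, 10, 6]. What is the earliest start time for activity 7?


Activity 7 starts after activities 1 through 6 complete.
Predecessor durations: [9, 4, 5, 5, 8, 10]
ES = 9 + 4 + 5 + 5 + 8 + 10 = 41

41


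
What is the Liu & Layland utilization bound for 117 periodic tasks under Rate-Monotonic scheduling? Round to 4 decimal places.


Compute 2^(1/117) = 1.0059419185
Subtract 1: 1.0059419185 - 1 = 0.0059419185
Multiply by n: 117 * 0.0059419185 = 0.6952044645
Round to 4 dp: 0.6952

0.6952


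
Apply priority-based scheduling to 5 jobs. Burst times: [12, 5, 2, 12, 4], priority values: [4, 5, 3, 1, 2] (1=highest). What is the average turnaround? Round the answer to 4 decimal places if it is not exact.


Sort by priority (ascending = highest first):
Order: [(1, 12), (2, 4), (3, 2), (4, 12), (5, 5)]
Completion times:
  Priority 1, burst=12, C=12
  Priority 2, burst=4, C=16
  Priority 3, burst=2, C=18
  Priority 4, burst=12, C=30
  Priority 5, burst=5, C=35
Average turnaround = 111/5 = 22.2

22.2


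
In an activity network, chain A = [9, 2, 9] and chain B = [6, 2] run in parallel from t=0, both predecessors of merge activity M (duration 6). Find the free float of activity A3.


ES(A3) = sum of predecessors on chain A = 11
EF(A3) = ES + duration = 11 + 9 = 20
Successor of A3 is M. ES(M) = max(sum(A), sum(B)) = max(20, 8) = 20
Free float = ES(successor) - EF(current) = 20 - 20 = 0

0


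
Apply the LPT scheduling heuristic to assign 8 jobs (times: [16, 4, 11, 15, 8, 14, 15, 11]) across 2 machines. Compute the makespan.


Sort jobs in decreasing order (LPT): [16, 15, 15, 14, 11, 11, 8, 4]
Assign each job to the least loaded machine:
  Machine 1: jobs [16, 14, 11, 8], load = 49
  Machine 2: jobs [15, 15, 11, 4], load = 45
Makespan = max load = 49

49


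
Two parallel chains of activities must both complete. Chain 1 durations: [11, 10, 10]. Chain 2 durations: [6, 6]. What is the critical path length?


Path A total = 11 + 10 + 10 = 31
Path B total = 6 + 6 = 12
Critical path = longest path = max(31, 12) = 31

31


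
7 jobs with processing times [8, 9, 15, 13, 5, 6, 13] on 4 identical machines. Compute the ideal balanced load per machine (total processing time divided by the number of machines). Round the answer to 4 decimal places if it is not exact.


Total processing time = 8 + 9 + 15 + 13 + 5 + 6 + 13 = 69
Number of machines = 4
Ideal balanced load = 69 / 4 = 17.25

17.25


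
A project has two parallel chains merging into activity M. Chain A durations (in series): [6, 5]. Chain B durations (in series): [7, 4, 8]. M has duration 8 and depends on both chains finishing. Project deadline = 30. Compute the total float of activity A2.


Forward pass: ES(A2) = sum of predecessors on chain A = 6
EF = ES + duration = 6 + 5 = 11
Backward pass: LF(M) = deadline = 30; LS(M) = 30 - 8 = 22
LF(A2) = LS(M) - sum(successors on chain A) = 22 - 0 = 22
LS = LF - duration = 22 - 5 = 17
Total float = LS - ES = 17 - 6 = 11

11


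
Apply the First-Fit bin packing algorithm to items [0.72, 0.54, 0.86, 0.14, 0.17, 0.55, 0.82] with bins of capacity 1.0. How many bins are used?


Place items sequentially using First-Fit:
  Item 0.72 -> new Bin 1
  Item 0.54 -> new Bin 2
  Item 0.86 -> new Bin 3
  Item 0.14 -> Bin 1 (now 0.86)
  Item 0.17 -> Bin 2 (now 0.71)
  Item 0.55 -> new Bin 4
  Item 0.82 -> new Bin 5
Total bins used = 5

5


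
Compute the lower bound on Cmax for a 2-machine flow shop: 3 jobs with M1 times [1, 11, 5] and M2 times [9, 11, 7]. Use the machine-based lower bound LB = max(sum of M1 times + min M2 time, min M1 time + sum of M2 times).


LB1 = sum(M1 times) + min(M2 times) = 17 + 7 = 24
LB2 = min(M1 times) + sum(M2 times) = 1 + 27 = 28
Lower bound = max(LB1, LB2) = max(24, 28) = 28

28


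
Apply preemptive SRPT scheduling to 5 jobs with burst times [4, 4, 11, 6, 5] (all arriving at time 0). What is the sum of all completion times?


Since all jobs arrive at t=0, SRPT equals SPT ordering.
SPT order: [4, 4, 5, 6, 11]
Completion times:
  Job 1: p=4, C=4
  Job 2: p=4, C=8
  Job 3: p=5, C=13
  Job 4: p=6, C=19
  Job 5: p=11, C=30
Total completion time = 4 + 8 + 13 + 19 + 30 = 74

74


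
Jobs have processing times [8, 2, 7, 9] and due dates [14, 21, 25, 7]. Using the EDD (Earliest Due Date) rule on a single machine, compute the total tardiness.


Sort by due date (EDD order): [(9, 7), (8, 14), (2, 21), (7, 25)]
Compute completion times and tardiness:
  Job 1: p=9, d=7, C=9, tardiness=max(0,9-7)=2
  Job 2: p=8, d=14, C=17, tardiness=max(0,17-14)=3
  Job 3: p=2, d=21, C=19, tardiness=max(0,19-21)=0
  Job 4: p=7, d=25, C=26, tardiness=max(0,26-25)=1
Total tardiness = 6

6


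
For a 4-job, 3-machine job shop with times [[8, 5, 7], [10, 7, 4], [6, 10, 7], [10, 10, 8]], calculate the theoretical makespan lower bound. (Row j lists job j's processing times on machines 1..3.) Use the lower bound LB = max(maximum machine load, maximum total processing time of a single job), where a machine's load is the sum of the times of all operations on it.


Machine loads:
  Machine 1: 8 + 10 + 6 + 10 = 34
  Machine 2: 5 + 7 + 10 + 10 = 32
  Machine 3: 7 + 4 + 7 + 8 = 26
Max machine load = 34
Job totals:
  Job 1: 20
  Job 2: 21
  Job 3: 23
  Job 4: 28
Max job total = 28
Lower bound = max(34, 28) = 34

34


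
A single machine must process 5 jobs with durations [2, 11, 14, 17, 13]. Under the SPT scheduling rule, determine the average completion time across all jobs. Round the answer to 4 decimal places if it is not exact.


Sort jobs by processing time (SPT order): [2, 11, 13, 14, 17]
Compute completion times sequentially:
  Job 1: processing = 2, completes at 2
  Job 2: processing = 11, completes at 13
  Job 3: processing = 13, completes at 26
  Job 4: processing = 14, completes at 40
  Job 5: processing = 17, completes at 57
Sum of completion times = 138
Average completion time = 138/5 = 27.6

27.6


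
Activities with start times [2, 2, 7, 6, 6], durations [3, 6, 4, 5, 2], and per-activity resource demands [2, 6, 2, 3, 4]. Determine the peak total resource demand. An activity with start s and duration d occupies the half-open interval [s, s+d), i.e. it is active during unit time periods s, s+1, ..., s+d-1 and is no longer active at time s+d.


Each activity i is active on [start_i, start_i + duration_i).
Compute total resource usage per time slot:
  t=0: active resources = [], total = 0
  t=1: active resources = [], total = 0
  t=2: active resources = [2, 6], total = 8
  t=3: active resources = [2, 6], total = 8
  t=4: active resources = [2, 6], total = 8
  t=5: active resources = [6], total = 6
  t=6: active resources = [6, 3, 4], total = 13
  t=7: active resources = [6, 2, 3, 4], total = 15
  t=8: active resources = [2, 3], total = 5
  t=9: active resources = [2, 3], total = 5
  t=10: active resources = [2, 3], total = 5
Peak resource demand = 15

15


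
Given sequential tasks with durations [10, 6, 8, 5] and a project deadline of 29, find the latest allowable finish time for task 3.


LF(activity 3) = deadline - sum of successor durations
Successors: activities 4 through 4 with durations [5]
Sum of successor durations = 5
LF = 29 - 5 = 24

24


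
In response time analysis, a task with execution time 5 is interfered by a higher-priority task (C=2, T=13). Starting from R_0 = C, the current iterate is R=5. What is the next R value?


R_next = C + ceil(R_prev / T_hp) * C_hp
ceil(5 / 13) = ceil(0.3846) = 1
Interference = 1 * 2 = 2
R_next = 5 + 2 = 7

7


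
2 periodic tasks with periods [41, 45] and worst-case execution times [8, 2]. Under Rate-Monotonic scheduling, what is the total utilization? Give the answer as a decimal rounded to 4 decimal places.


Compute individual utilizations (exact fractions):
  Task 1: C/T = 8/41 (approx. 0.1951)
  Task 2: C/T = 2/45 (approx. 0.0444)
Total utilization U = 8/41 + 2/45 = 442/1845
Rounded to 4 decimal places: U = 0.2396
RM (Liu & Layland) bound for 2 tasks = 0.828427; compare with U = 442/1845 (approx. 0.239566)
U <= bound, so schedulable by RM sufficient condition.

0.2396


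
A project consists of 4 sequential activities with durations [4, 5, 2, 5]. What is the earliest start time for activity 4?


Activity 4 starts after activities 1 through 3 complete.
Predecessor durations: [4, 5, 2]
ES = 4 + 5 + 2 = 11

11


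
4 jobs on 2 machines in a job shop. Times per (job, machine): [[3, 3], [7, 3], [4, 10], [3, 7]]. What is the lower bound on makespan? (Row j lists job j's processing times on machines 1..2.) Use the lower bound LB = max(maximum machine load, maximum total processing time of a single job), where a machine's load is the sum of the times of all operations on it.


Machine loads:
  Machine 1: 3 + 7 + 4 + 3 = 17
  Machine 2: 3 + 3 + 10 + 7 = 23
Max machine load = 23
Job totals:
  Job 1: 6
  Job 2: 10
  Job 3: 14
  Job 4: 10
Max job total = 14
Lower bound = max(23, 14) = 23

23


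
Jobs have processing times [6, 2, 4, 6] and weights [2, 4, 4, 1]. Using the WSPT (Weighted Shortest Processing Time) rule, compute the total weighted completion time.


Compute p/w ratios and sort ascending (WSPT): [(2, 4), (4, 4), (6, 2), (6, 1)]
Compute weighted completion times:
  Job (p=2,w=4): C=2, w*C=4*2=8
  Job (p=4,w=4): C=6, w*C=4*6=24
  Job (p=6,w=2): C=12, w*C=2*12=24
  Job (p=6,w=1): C=18, w*C=1*18=18
Total weighted completion time = 74

74


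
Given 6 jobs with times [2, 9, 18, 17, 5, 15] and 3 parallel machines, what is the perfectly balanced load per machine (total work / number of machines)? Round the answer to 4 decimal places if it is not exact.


Total processing time = 2 + 9 + 18 + 17 + 5 + 15 = 66
Number of machines = 3
Ideal balanced load = 66 / 3 = 22.0

22.0


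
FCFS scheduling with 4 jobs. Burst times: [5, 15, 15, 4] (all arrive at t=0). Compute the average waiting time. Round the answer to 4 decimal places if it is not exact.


FCFS order (as given): [5, 15, 15, 4]
Waiting times:
  Job 1: wait = 0
  Job 2: wait = 5
  Job 3: wait = 20
  Job 4: wait = 35
Sum of waiting times = 60
Average waiting time = 60/4 = 15.0

15.0


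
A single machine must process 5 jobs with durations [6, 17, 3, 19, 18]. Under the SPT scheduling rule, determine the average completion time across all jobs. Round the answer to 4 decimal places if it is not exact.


Sort jobs by processing time (SPT order): [3, 6, 17, 18, 19]
Compute completion times sequentially:
  Job 1: processing = 3, completes at 3
  Job 2: processing = 6, completes at 9
  Job 3: processing = 17, completes at 26
  Job 4: processing = 18, completes at 44
  Job 5: processing = 19, completes at 63
Sum of completion times = 145
Average completion time = 145/5 = 29.0

29.0


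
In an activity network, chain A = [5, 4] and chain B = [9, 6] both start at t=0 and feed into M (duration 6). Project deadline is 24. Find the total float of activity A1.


Forward pass: ES(A1) = sum of predecessors on chain A = 0
EF = ES + duration = 0 + 5 = 5
Backward pass: LF(M) = deadline = 24; LS(M) = 24 - 6 = 18
LF(A1) = LS(M) - sum(successors on chain A) = 18 - 4 = 14
LS = LF - duration = 14 - 5 = 9
Total float = LS - ES = 9 - 0 = 9

9


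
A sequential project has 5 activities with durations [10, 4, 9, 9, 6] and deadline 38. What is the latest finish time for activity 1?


LF(activity 1) = deadline - sum of successor durations
Successors: activities 2 through 5 with durations [4, 9, 9, 6]
Sum of successor durations = 28
LF = 38 - 28 = 10

10


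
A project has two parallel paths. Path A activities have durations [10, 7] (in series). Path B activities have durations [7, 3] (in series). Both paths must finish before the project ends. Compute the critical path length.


Path A total = 10 + 7 = 17
Path B total = 7 + 3 = 10
Critical path = longest path = max(17, 10) = 17

17


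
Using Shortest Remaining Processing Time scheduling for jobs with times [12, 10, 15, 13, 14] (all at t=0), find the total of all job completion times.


Since all jobs arrive at t=0, SRPT equals SPT ordering.
SPT order: [10, 12, 13, 14, 15]
Completion times:
  Job 1: p=10, C=10
  Job 2: p=12, C=22
  Job 3: p=13, C=35
  Job 4: p=14, C=49
  Job 5: p=15, C=64
Total completion time = 10 + 22 + 35 + 49 + 64 = 180

180


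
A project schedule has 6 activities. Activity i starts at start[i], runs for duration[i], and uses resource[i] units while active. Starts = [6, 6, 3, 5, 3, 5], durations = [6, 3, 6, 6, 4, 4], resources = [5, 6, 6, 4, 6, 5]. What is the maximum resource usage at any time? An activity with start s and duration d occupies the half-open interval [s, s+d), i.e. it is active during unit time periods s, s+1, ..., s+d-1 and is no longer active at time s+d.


Each activity i is active on [start_i, start_i + duration_i).
Compute total resource usage per time slot:
  t=0: active resources = [], total = 0
  t=1: active resources = [], total = 0
  t=2: active resources = [], total = 0
  t=3: active resources = [6, 6], total = 12
  t=4: active resources = [6, 6], total = 12
  t=5: active resources = [6, 4, 6, 5], total = 21
  t=6: active resources = [5, 6, 6, 4, 6, 5], total = 32
  t=7: active resources = [5, 6, 6, 4, 5], total = 26
  t=8: active resources = [5, 6, 6, 4, 5], total = 26
  t=9: active resources = [5, 4], total = 9
  t=10: active resources = [5, 4], total = 9
  t=11: active resources = [5], total = 5
Peak resource demand = 32

32


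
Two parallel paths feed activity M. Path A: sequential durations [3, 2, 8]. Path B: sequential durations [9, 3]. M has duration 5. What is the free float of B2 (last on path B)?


ES(B2) = sum of predecessors on chain B = 9
EF(B2) = ES + duration = 9 + 3 = 12
Successor of B2 is M. ES(M) = max(sum(A), sum(B)) = max(13, 12) = 13
Free float = ES(successor) - EF(current) = 13 - 12 = 1

1


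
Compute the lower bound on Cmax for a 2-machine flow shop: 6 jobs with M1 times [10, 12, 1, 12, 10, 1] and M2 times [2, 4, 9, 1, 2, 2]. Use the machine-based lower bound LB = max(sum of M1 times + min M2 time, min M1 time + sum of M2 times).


LB1 = sum(M1 times) + min(M2 times) = 46 + 1 = 47
LB2 = min(M1 times) + sum(M2 times) = 1 + 20 = 21
Lower bound = max(LB1, LB2) = max(47, 21) = 47

47


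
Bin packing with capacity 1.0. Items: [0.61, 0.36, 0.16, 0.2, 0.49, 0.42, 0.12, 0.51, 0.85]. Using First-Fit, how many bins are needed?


Place items sequentially using First-Fit:
  Item 0.61 -> new Bin 1
  Item 0.36 -> Bin 1 (now 0.97)
  Item 0.16 -> new Bin 2
  Item 0.2 -> Bin 2 (now 0.36)
  Item 0.49 -> Bin 2 (now 0.85)
  Item 0.42 -> new Bin 3
  Item 0.12 -> Bin 2 (now 0.97)
  Item 0.51 -> Bin 3 (now 0.93)
  Item 0.85 -> new Bin 4
Total bins used = 4

4


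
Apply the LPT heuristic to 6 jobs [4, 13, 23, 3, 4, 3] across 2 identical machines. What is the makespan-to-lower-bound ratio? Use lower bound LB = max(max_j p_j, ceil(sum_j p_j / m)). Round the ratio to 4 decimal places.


LPT order: [23, 13, 4, 4, 3, 3]
Machine loads after assignment: [26, 24]
LPT makespan = 26
Lower bound = max(max_job, ceil(total/2)) = max(23, 25) = 25
Ratio = 26 / 25 = 1.04

1.04


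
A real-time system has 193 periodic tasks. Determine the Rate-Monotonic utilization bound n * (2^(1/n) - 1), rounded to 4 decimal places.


Compute 2^(1/193) = 1.0035978931
Subtract 1: 1.0035978931 - 1 = 0.0035978931
Multiply by n: 193 * 0.0035978931 = 0.6943933683
Round to 4 dp: 0.6944

0.6944


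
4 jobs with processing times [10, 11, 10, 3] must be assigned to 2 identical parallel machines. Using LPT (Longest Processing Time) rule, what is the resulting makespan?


Sort jobs in decreasing order (LPT): [11, 10, 10, 3]
Assign each job to the least loaded machine:
  Machine 1: jobs [11, 3], load = 14
  Machine 2: jobs [10, 10], load = 20
Makespan = max load = 20

20


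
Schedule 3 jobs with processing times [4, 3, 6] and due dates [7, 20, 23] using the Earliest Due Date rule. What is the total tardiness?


Sort by due date (EDD order): [(4, 7), (3, 20), (6, 23)]
Compute completion times and tardiness:
  Job 1: p=4, d=7, C=4, tardiness=max(0,4-7)=0
  Job 2: p=3, d=20, C=7, tardiness=max(0,7-20)=0
  Job 3: p=6, d=23, C=13, tardiness=max(0,13-23)=0
Total tardiness = 0

0


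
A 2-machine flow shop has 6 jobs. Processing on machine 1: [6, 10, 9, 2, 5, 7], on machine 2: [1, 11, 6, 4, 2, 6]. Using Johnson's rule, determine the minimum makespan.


Apply Johnson's rule:
  Group 1 (a <= b): [(4, 2, 4), (2, 10, 11)]
  Group 2 (a > b): [(3, 9, 6), (6, 7, 6), (5, 5, 2), (1, 6, 1)]
Optimal job order: [4, 2, 3, 6, 5, 1]
Schedule:
  Job 4: M1 done at 2, M2 done at 6
  Job 2: M1 done at 12, M2 done at 23
  Job 3: M1 done at 21, M2 done at 29
  Job 6: M1 done at 28, M2 done at 35
  Job 5: M1 done at 33, M2 done at 37
  Job 1: M1 done at 39, M2 done at 40
Makespan = 40

40


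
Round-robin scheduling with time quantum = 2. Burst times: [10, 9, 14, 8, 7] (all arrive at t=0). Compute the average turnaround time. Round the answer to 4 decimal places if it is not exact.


Time quantum = 2
Execution trace:
  J1 runs 2 units, time = 2
  J2 runs 2 units, time = 4
  J3 runs 2 units, time = 6
  J4 runs 2 units, time = 8
  J5 runs 2 units, time = 10
  J1 runs 2 units, time = 12
  J2 runs 2 units, time = 14
  J3 runs 2 units, time = 16
  J4 runs 2 units, time = 18
  J5 runs 2 units, time = 20
  J1 runs 2 units, time = 22
  J2 runs 2 units, time = 24
  J3 runs 2 units, time = 26
  J4 runs 2 units, time = 28
  J5 runs 2 units, time = 30
  J1 runs 2 units, time = 32
  J2 runs 2 units, time = 34
  J3 runs 2 units, time = 36
  J4 runs 2 units, time = 38
  J5 runs 1 units, time = 39
  J1 runs 2 units, time = 41
  J2 runs 1 units, time = 42
  J3 runs 2 units, time = 44
  J3 runs 2 units, time = 46
  J3 runs 2 units, time = 48
Finish times: [41, 42, 48, 38, 39]
Average turnaround = 208/5 = 41.6

41.6


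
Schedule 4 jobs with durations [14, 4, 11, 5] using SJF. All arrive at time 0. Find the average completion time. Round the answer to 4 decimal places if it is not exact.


SJF order (ascending): [4, 5, 11, 14]
Completion times:
  Job 1: burst=4, C=4
  Job 2: burst=5, C=9
  Job 3: burst=11, C=20
  Job 4: burst=14, C=34
Average completion = 67/4 = 16.75

16.75


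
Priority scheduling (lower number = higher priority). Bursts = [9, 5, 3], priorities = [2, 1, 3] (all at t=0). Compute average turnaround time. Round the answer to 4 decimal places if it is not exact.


Sort by priority (ascending = highest first):
Order: [(1, 5), (2, 9), (3, 3)]
Completion times:
  Priority 1, burst=5, C=5
  Priority 2, burst=9, C=14
  Priority 3, burst=3, C=17
Average turnaround = 36/3 = 12.0

12.0


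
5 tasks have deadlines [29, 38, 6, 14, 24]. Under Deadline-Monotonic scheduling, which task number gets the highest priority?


Sort tasks by relative deadline (ascending):
  Task 3: deadline = 6
  Task 4: deadline = 14
  Task 5: deadline = 24
  Task 1: deadline = 29
  Task 2: deadline = 38
Priority order (highest first): [3, 4, 5, 1, 2]
Highest priority task = 3

3


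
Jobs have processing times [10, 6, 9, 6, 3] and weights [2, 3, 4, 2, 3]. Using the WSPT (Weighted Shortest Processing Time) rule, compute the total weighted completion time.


Compute p/w ratios and sort ascending (WSPT): [(3, 3), (6, 3), (9, 4), (6, 2), (10, 2)]
Compute weighted completion times:
  Job (p=3,w=3): C=3, w*C=3*3=9
  Job (p=6,w=3): C=9, w*C=3*9=27
  Job (p=9,w=4): C=18, w*C=4*18=72
  Job (p=6,w=2): C=24, w*C=2*24=48
  Job (p=10,w=2): C=34, w*C=2*34=68
Total weighted completion time = 224

224


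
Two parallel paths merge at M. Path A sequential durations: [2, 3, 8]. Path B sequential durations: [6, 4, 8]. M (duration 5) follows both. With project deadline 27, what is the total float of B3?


Forward pass: ES(B3) = sum of predecessors on chain B = 10
EF = ES + duration = 10 + 8 = 18
Backward pass: LF(M) = deadline = 27; LS(M) = 27 - 5 = 22
LF(B3) = LS(M) - sum(successors on chain B) = 22 - 0 = 22
LS = LF - duration = 22 - 8 = 14
Total float = LS - ES = 14 - 10 = 4

4


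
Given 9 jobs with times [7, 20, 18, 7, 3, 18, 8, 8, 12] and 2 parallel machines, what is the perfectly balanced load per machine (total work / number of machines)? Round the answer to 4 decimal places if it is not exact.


Total processing time = 7 + 20 + 18 + 7 + 3 + 18 + 8 + 8 + 12 = 101
Number of machines = 2
Ideal balanced load = 101 / 2 = 50.5

50.5


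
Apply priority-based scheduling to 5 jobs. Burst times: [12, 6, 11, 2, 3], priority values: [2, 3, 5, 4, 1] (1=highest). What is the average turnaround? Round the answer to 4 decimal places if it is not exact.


Sort by priority (ascending = highest first):
Order: [(1, 3), (2, 12), (3, 6), (4, 2), (5, 11)]
Completion times:
  Priority 1, burst=3, C=3
  Priority 2, burst=12, C=15
  Priority 3, burst=6, C=21
  Priority 4, burst=2, C=23
  Priority 5, burst=11, C=34
Average turnaround = 96/5 = 19.2

19.2


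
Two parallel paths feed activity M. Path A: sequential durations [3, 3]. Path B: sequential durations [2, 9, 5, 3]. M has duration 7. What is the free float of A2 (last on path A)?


ES(A2) = sum of predecessors on chain A = 3
EF(A2) = ES + duration = 3 + 3 = 6
Successor of A2 is M. ES(M) = max(sum(A), sum(B)) = max(6, 19) = 19
Free float = ES(successor) - EF(current) = 19 - 6 = 13

13


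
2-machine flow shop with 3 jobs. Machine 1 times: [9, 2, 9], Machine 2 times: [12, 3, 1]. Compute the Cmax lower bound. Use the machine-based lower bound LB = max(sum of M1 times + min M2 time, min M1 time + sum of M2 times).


LB1 = sum(M1 times) + min(M2 times) = 20 + 1 = 21
LB2 = min(M1 times) + sum(M2 times) = 2 + 16 = 18
Lower bound = max(LB1, LB2) = max(21, 18) = 21

21


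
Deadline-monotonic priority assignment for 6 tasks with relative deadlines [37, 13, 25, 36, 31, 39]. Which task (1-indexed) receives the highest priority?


Sort tasks by relative deadline (ascending):
  Task 2: deadline = 13
  Task 3: deadline = 25
  Task 5: deadline = 31
  Task 4: deadline = 36
  Task 1: deadline = 37
  Task 6: deadline = 39
Priority order (highest first): [2, 3, 5, 4, 1, 6]
Highest priority task = 2

2


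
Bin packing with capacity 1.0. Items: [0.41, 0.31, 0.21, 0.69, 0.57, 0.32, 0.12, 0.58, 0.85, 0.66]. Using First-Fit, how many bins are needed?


Place items sequentially using First-Fit:
  Item 0.41 -> new Bin 1
  Item 0.31 -> Bin 1 (now 0.72)
  Item 0.21 -> Bin 1 (now 0.93)
  Item 0.69 -> new Bin 2
  Item 0.57 -> new Bin 3
  Item 0.32 -> Bin 3 (now 0.89)
  Item 0.12 -> Bin 2 (now 0.81)
  Item 0.58 -> new Bin 4
  Item 0.85 -> new Bin 5
  Item 0.66 -> new Bin 6
Total bins used = 6

6


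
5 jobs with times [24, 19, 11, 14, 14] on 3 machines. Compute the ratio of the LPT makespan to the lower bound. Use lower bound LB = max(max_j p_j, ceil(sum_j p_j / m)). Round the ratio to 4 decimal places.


LPT order: [24, 19, 14, 14, 11]
Machine loads after assignment: [24, 30, 28]
LPT makespan = 30
Lower bound = max(max_job, ceil(total/3)) = max(24, 28) = 28
Ratio = 30 / 28 = 1.0714

1.0714


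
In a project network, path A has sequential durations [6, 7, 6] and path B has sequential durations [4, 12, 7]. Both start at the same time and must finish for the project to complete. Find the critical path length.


Path A total = 6 + 7 + 6 = 19
Path B total = 4 + 12 + 7 = 23
Critical path = longest path = max(19, 23) = 23

23


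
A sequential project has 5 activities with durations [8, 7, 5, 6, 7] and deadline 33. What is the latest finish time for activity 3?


LF(activity 3) = deadline - sum of successor durations
Successors: activities 4 through 5 with durations [6, 7]
Sum of successor durations = 13
LF = 33 - 13 = 20

20


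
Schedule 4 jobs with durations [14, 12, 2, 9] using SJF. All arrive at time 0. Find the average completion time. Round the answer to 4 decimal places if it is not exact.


SJF order (ascending): [2, 9, 12, 14]
Completion times:
  Job 1: burst=2, C=2
  Job 2: burst=9, C=11
  Job 3: burst=12, C=23
  Job 4: burst=14, C=37
Average completion = 73/4 = 18.25

18.25


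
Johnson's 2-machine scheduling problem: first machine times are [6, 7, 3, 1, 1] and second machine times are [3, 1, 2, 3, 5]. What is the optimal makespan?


Apply Johnson's rule:
  Group 1 (a <= b): [(4, 1, 3), (5, 1, 5)]
  Group 2 (a > b): [(1, 6, 3), (3, 3, 2), (2, 7, 1)]
Optimal job order: [4, 5, 1, 3, 2]
Schedule:
  Job 4: M1 done at 1, M2 done at 4
  Job 5: M1 done at 2, M2 done at 9
  Job 1: M1 done at 8, M2 done at 12
  Job 3: M1 done at 11, M2 done at 14
  Job 2: M1 done at 18, M2 done at 19
Makespan = 19

19


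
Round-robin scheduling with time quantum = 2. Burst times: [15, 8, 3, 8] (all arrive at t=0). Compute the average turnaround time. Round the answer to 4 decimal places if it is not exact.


Time quantum = 2
Execution trace:
  J1 runs 2 units, time = 2
  J2 runs 2 units, time = 4
  J3 runs 2 units, time = 6
  J4 runs 2 units, time = 8
  J1 runs 2 units, time = 10
  J2 runs 2 units, time = 12
  J3 runs 1 units, time = 13
  J4 runs 2 units, time = 15
  J1 runs 2 units, time = 17
  J2 runs 2 units, time = 19
  J4 runs 2 units, time = 21
  J1 runs 2 units, time = 23
  J2 runs 2 units, time = 25
  J4 runs 2 units, time = 27
  J1 runs 2 units, time = 29
  J1 runs 2 units, time = 31
  J1 runs 2 units, time = 33
  J1 runs 1 units, time = 34
Finish times: [34, 25, 13, 27]
Average turnaround = 99/4 = 24.75

24.75


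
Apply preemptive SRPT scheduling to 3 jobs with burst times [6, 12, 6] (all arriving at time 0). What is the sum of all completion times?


Since all jobs arrive at t=0, SRPT equals SPT ordering.
SPT order: [6, 6, 12]
Completion times:
  Job 1: p=6, C=6
  Job 2: p=6, C=12
  Job 3: p=12, C=24
Total completion time = 6 + 12 + 24 = 42

42


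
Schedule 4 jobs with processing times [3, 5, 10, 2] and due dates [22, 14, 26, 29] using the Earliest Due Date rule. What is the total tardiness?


Sort by due date (EDD order): [(5, 14), (3, 22), (10, 26), (2, 29)]
Compute completion times and tardiness:
  Job 1: p=5, d=14, C=5, tardiness=max(0,5-14)=0
  Job 2: p=3, d=22, C=8, tardiness=max(0,8-22)=0
  Job 3: p=10, d=26, C=18, tardiness=max(0,18-26)=0
  Job 4: p=2, d=29, C=20, tardiness=max(0,20-29)=0
Total tardiness = 0

0


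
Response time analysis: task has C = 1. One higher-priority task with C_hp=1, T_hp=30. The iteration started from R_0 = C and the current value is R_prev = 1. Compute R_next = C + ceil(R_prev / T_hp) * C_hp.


R_next = C + ceil(R_prev / T_hp) * C_hp
ceil(1 / 30) = ceil(0.0333) = 1
Interference = 1 * 1 = 1
R_next = 1 + 1 = 2

2


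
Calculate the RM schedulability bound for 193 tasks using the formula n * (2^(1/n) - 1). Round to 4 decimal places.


Compute 2^(1/193) = 1.0035978931
Subtract 1: 1.0035978931 - 1 = 0.0035978931
Multiply by n: 193 * 0.0035978931 = 0.6943933683
Round to 4 dp: 0.6944

0.6944


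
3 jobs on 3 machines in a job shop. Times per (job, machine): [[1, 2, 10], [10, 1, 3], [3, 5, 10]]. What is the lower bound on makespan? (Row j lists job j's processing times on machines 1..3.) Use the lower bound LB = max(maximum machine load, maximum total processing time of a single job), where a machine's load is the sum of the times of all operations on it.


Machine loads:
  Machine 1: 1 + 10 + 3 = 14
  Machine 2: 2 + 1 + 5 = 8
  Machine 3: 10 + 3 + 10 = 23
Max machine load = 23
Job totals:
  Job 1: 13
  Job 2: 14
  Job 3: 18
Max job total = 18
Lower bound = max(23, 18) = 23

23


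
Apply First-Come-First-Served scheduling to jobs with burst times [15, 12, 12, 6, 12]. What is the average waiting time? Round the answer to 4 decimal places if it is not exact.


FCFS order (as given): [15, 12, 12, 6, 12]
Waiting times:
  Job 1: wait = 0
  Job 2: wait = 15
  Job 3: wait = 27
  Job 4: wait = 39
  Job 5: wait = 45
Sum of waiting times = 126
Average waiting time = 126/5 = 25.2

25.2


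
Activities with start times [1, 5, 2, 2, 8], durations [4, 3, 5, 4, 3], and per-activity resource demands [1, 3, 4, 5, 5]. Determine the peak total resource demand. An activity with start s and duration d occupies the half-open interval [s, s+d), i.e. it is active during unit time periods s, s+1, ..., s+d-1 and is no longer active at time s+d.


Each activity i is active on [start_i, start_i + duration_i).
Compute total resource usage per time slot:
  t=0: active resources = [], total = 0
  t=1: active resources = [1], total = 1
  t=2: active resources = [1, 4, 5], total = 10
  t=3: active resources = [1, 4, 5], total = 10
  t=4: active resources = [1, 4, 5], total = 10
  t=5: active resources = [3, 4, 5], total = 12
  t=6: active resources = [3, 4], total = 7
  t=7: active resources = [3], total = 3
  t=8: active resources = [5], total = 5
  t=9: active resources = [5], total = 5
  t=10: active resources = [5], total = 5
Peak resource demand = 12

12


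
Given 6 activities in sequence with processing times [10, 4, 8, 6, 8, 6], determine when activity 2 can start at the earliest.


Activity 2 starts after activities 1 through 1 complete.
Predecessor durations: [10]
ES = 10 = 10

10


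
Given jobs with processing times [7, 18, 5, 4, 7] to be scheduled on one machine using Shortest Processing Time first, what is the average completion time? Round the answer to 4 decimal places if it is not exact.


Sort jobs by processing time (SPT order): [4, 5, 7, 7, 18]
Compute completion times sequentially:
  Job 1: processing = 4, completes at 4
  Job 2: processing = 5, completes at 9
  Job 3: processing = 7, completes at 16
  Job 4: processing = 7, completes at 23
  Job 5: processing = 18, completes at 41
Sum of completion times = 93
Average completion time = 93/5 = 18.6

18.6


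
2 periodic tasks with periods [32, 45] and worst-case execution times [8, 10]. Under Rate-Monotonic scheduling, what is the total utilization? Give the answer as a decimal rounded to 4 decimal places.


Compute individual utilizations (exact fractions):
  Task 1: C/T = 8/32 = 1/4 (approx. 0.25)
  Task 2: C/T = 10/45 = 2/9 (approx. 0.2222)
Total utilization U = 1/4 + 2/9 = 17/36
Rounded to 4 decimal places: U = 0.4722
RM (Liu & Layland) bound for 2 tasks = 0.828427; compare with U = 17/36 (approx. 0.472222)
U <= bound, so schedulable by RM sufficient condition.

0.4722


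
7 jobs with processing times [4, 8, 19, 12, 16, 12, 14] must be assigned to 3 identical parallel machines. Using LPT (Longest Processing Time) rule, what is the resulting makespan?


Sort jobs in decreasing order (LPT): [19, 16, 14, 12, 12, 8, 4]
Assign each job to the least loaded machine:
  Machine 1: jobs [19, 8], load = 27
  Machine 2: jobs [16, 12], load = 28
  Machine 3: jobs [14, 12, 4], load = 30
Makespan = max load = 30

30


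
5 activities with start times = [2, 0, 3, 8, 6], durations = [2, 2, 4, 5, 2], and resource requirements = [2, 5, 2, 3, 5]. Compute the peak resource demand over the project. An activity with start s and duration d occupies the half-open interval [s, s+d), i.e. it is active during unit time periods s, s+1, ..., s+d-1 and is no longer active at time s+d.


Each activity i is active on [start_i, start_i + duration_i).
Compute total resource usage per time slot:
  t=0: active resources = [5], total = 5
  t=1: active resources = [5], total = 5
  t=2: active resources = [2], total = 2
  t=3: active resources = [2, 2], total = 4
  t=4: active resources = [2], total = 2
  t=5: active resources = [2], total = 2
  t=6: active resources = [2, 5], total = 7
  t=7: active resources = [5], total = 5
  t=8: active resources = [3], total = 3
  t=9: active resources = [3], total = 3
  t=10: active resources = [3], total = 3
  t=11: active resources = [3], total = 3
  t=12: active resources = [3], total = 3
Peak resource demand = 7

7


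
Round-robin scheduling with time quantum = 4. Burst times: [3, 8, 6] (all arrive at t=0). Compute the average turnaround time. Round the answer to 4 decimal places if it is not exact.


Time quantum = 4
Execution trace:
  J1 runs 3 units, time = 3
  J2 runs 4 units, time = 7
  J3 runs 4 units, time = 11
  J2 runs 4 units, time = 15
  J3 runs 2 units, time = 17
Finish times: [3, 15, 17]
Average turnaround = 35/3 = 11.6667

11.6667


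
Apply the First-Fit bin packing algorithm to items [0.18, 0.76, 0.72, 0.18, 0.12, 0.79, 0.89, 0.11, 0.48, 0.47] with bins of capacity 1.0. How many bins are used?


Place items sequentially using First-Fit:
  Item 0.18 -> new Bin 1
  Item 0.76 -> Bin 1 (now 0.94)
  Item 0.72 -> new Bin 2
  Item 0.18 -> Bin 2 (now 0.9)
  Item 0.12 -> new Bin 3
  Item 0.79 -> Bin 3 (now 0.91)
  Item 0.89 -> new Bin 4
  Item 0.11 -> Bin 4 (now 1.0)
  Item 0.48 -> new Bin 5
  Item 0.47 -> Bin 5 (now 0.95)
Total bins used = 5

5


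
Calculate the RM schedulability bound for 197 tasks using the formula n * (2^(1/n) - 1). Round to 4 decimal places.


Compute 2^(1/197) = 1.0035247108
Subtract 1: 1.0035247108 - 1 = 0.0035247108
Multiply by n: 197 * 0.0035247108 = 0.6943680276
Round to 4 dp: 0.6944

0.6944


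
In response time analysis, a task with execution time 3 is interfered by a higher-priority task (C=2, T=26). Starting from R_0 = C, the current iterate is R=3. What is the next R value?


R_next = C + ceil(R_prev / T_hp) * C_hp
ceil(3 / 26) = ceil(0.1154) = 1
Interference = 1 * 2 = 2
R_next = 3 + 2 = 5

5


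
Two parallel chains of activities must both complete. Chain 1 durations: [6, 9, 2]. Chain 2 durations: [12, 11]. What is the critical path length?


Path A total = 6 + 9 + 2 = 17
Path B total = 12 + 11 = 23
Critical path = longest path = max(17, 23) = 23

23


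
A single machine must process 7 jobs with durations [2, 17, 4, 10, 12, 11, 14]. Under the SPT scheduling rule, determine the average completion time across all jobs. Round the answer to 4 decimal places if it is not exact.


Sort jobs by processing time (SPT order): [2, 4, 10, 11, 12, 14, 17]
Compute completion times sequentially:
  Job 1: processing = 2, completes at 2
  Job 2: processing = 4, completes at 6
  Job 3: processing = 10, completes at 16
  Job 4: processing = 11, completes at 27
  Job 5: processing = 12, completes at 39
  Job 6: processing = 14, completes at 53
  Job 7: processing = 17, completes at 70
Sum of completion times = 213
Average completion time = 213/7 = 30.4286

30.4286


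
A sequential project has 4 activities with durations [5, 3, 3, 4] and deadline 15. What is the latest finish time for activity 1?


LF(activity 1) = deadline - sum of successor durations
Successors: activities 2 through 4 with durations [3, 3, 4]
Sum of successor durations = 10
LF = 15 - 10 = 5

5


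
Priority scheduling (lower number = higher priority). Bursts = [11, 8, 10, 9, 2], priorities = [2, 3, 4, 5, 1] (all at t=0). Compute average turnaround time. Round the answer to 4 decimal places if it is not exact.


Sort by priority (ascending = highest first):
Order: [(1, 2), (2, 11), (3, 8), (4, 10), (5, 9)]
Completion times:
  Priority 1, burst=2, C=2
  Priority 2, burst=11, C=13
  Priority 3, burst=8, C=21
  Priority 4, burst=10, C=31
  Priority 5, burst=9, C=40
Average turnaround = 107/5 = 21.4

21.4


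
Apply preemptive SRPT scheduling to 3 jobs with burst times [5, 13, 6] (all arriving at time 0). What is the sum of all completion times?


Since all jobs arrive at t=0, SRPT equals SPT ordering.
SPT order: [5, 6, 13]
Completion times:
  Job 1: p=5, C=5
  Job 2: p=6, C=11
  Job 3: p=13, C=24
Total completion time = 5 + 11 + 24 = 40

40


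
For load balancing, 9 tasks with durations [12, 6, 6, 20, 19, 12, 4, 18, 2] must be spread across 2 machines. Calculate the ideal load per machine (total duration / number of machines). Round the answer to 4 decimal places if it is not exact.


Total processing time = 12 + 6 + 6 + 20 + 19 + 12 + 4 + 18 + 2 = 99
Number of machines = 2
Ideal balanced load = 99 / 2 = 49.5

49.5


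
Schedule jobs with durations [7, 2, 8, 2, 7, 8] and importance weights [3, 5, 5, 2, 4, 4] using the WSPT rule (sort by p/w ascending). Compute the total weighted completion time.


Compute p/w ratios and sort ascending (WSPT): [(2, 5), (2, 2), (8, 5), (7, 4), (8, 4), (7, 3)]
Compute weighted completion times:
  Job (p=2,w=5): C=2, w*C=5*2=10
  Job (p=2,w=2): C=4, w*C=2*4=8
  Job (p=8,w=5): C=12, w*C=5*12=60
  Job (p=7,w=4): C=19, w*C=4*19=76
  Job (p=8,w=4): C=27, w*C=4*27=108
  Job (p=7,w=3): C=34, w*C=3*34=102
Total weighted completion time = 364

364


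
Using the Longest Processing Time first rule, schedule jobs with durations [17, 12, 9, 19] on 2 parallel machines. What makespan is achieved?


Sort jobs in decreasing order (LPT): [19, 17, 12, 9]
Assign each job to the least loaded machine:
  Machine 1: jobs [19, 9], load = 28
  Machine 2: jobs [17, 12], load = 29
Makespan = max load = 29

29


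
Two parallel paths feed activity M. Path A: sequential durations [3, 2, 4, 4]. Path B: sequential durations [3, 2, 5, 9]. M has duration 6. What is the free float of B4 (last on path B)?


ES(B4) = sum of predecessors on chain B = 10
EF(B4) = ES + duration = 10 + 9 = 19
Successor of B4 is M. ES(M) = max(sum(A), sum(B)) = max(13, 19) = 19
Free float = ES(successor) - EF(current) = 19 - 19 = 0

0
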